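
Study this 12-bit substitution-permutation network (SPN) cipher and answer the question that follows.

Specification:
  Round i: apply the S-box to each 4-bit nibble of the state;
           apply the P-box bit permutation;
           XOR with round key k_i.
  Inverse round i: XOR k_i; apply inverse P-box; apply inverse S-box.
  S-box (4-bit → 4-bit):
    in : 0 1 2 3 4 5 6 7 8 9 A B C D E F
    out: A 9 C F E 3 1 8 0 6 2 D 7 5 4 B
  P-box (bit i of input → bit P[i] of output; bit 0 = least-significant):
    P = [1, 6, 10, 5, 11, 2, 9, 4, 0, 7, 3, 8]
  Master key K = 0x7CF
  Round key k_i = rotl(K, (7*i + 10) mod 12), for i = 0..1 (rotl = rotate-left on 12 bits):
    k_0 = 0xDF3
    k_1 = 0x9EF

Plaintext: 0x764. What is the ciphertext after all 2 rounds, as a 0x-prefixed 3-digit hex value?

s_0 = plaintext = 0x764
s_1 = Round(s_0, k_0) = 0x093
s_2 = Round(s_1, k_1) = 0xE09

0xE09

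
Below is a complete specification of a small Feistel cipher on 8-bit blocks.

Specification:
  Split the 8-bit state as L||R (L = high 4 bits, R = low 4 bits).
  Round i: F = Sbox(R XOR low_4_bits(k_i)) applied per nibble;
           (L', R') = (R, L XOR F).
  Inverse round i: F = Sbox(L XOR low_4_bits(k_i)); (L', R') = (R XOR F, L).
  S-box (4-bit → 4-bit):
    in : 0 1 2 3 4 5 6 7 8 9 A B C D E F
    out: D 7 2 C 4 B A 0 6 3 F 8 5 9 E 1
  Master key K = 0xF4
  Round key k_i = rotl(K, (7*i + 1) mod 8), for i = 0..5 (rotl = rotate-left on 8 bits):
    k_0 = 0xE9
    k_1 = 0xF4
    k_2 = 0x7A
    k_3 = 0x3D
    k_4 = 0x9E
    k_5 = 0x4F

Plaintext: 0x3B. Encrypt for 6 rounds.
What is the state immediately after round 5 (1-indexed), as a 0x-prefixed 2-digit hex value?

0xCC

s_0 = plaintext = 0x3B
s_1 = Round(s_0, k_0) = 0xB1
s_2 = Round(s_1, k_1) = 0x10
s_3 = Round(s_2, k_2) = 0x0E
s_4 = Round(s_3, k_3) = 0xEC
s_5 = Round(s_4, k_4) = 0xCC
s_6 = Round(s_5, k_5) = 0xC0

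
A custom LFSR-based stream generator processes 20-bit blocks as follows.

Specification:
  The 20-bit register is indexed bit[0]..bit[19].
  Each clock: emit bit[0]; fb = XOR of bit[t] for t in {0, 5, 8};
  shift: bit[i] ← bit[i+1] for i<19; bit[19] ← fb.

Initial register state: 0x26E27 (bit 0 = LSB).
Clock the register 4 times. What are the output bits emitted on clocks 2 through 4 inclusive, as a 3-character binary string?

reg_0 = 0x26E27
clock 1: out=1, reg = 0x13713
clock 2: out=1, reg = 0x09B89
clock 3: out=1, reg = 0x04DC4
clock 4: out=0, reg = 0x826E2

110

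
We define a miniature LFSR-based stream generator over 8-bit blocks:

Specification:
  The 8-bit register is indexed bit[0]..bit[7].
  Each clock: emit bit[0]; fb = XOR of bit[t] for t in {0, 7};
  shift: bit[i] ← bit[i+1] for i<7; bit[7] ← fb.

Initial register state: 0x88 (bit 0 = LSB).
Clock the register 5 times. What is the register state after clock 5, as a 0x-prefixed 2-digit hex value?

0x3C

reg_0 = 0x88
clock 1: out=0, reg = 0xC4
clock 2: out=0, reg = 0xE2
clock 3: out=0, reg = 0xF1
clock 4: out=1, reg = 0x78
clock 5: out=0, reg = 0x3C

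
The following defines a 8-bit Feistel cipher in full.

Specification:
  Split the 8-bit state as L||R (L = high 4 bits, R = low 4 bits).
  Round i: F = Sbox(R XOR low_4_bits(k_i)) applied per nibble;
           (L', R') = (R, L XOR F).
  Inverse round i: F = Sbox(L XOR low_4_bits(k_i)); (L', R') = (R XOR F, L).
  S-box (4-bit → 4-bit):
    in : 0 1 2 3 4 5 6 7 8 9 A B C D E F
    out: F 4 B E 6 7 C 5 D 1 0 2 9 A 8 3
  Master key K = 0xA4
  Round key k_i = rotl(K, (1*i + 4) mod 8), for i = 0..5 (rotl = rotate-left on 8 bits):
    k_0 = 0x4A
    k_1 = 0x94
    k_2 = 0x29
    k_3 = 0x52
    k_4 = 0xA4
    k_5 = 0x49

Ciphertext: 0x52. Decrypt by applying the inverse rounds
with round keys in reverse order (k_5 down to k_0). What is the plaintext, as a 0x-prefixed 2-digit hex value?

0x4B

s_0 = ciphertext = 0x52
s_1 = InvRound(s_0, k_5) = 0xB5
s_2 = InvRound(s_1, k_4) = 0x6B
s_3 = InvRound(s_2, k_3) = 0xD6
s_4 = InvRound(s_3, k_2) = 0x0D
s_5 = InvRound(s_4, k_1) = 0xB0
s_6 = InvRound(s_5, k_0) = 0x4B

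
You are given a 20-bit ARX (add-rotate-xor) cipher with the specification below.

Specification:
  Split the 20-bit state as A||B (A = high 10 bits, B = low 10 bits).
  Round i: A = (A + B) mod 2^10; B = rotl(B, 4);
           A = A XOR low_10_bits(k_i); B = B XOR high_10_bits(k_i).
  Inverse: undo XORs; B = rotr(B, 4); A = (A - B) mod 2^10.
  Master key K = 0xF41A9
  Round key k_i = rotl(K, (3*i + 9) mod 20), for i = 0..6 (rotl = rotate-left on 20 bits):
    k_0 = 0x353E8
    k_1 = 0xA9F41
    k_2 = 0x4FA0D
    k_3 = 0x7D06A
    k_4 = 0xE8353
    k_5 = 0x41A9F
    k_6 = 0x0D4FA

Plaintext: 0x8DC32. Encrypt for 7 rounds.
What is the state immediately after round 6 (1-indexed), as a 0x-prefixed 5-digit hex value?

0xBF592

s_0 = plaintext = 0x8DC32
s_1 = Round(s_0, k_0) = 0x607F4
s_2 = Round(s_1, k_1) = 0x8D1E8
s_3 = Round(s_2, k_2) = 0x847B9
s_4 = Round(s_3, k_3) = 0x6826A
s_5 = Round(s_4, k_4) = 0xD6509
s_6 = Round(s_5, k_5) = 0xBF592
s_7 = Round(s_6, k_6) = 0x1D513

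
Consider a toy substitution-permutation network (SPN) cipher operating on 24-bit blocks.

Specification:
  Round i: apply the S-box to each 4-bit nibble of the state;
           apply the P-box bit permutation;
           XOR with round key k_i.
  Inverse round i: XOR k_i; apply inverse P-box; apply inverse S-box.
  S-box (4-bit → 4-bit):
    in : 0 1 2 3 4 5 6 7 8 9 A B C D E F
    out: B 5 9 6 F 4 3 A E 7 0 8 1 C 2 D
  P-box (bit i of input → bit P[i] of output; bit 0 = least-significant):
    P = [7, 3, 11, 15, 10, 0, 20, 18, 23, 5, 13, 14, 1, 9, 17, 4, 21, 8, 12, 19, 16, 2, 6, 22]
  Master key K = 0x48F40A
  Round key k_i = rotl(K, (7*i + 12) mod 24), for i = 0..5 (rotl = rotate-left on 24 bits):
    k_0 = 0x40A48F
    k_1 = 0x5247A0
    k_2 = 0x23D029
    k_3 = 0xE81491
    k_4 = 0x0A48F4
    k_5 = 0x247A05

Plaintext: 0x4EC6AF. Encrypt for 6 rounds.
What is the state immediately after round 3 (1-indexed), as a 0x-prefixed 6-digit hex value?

s_0 = plaintext = 0x4EC6AF
s_1 = Round(s_0, k_0) = 0x812D69
s_2 = Round(s_1, k_1) = 0x323B7F
s_3 = Round(s_2, k_2) = 0x0D1AEC
s_4 = Round(s_3, k_3) = 0xA30416
s_5 = Round(s_4, k_4) = 0x9A3F4E
s_6 = Round(s_5, k_5) = 0xB31C48

0x0D1AEC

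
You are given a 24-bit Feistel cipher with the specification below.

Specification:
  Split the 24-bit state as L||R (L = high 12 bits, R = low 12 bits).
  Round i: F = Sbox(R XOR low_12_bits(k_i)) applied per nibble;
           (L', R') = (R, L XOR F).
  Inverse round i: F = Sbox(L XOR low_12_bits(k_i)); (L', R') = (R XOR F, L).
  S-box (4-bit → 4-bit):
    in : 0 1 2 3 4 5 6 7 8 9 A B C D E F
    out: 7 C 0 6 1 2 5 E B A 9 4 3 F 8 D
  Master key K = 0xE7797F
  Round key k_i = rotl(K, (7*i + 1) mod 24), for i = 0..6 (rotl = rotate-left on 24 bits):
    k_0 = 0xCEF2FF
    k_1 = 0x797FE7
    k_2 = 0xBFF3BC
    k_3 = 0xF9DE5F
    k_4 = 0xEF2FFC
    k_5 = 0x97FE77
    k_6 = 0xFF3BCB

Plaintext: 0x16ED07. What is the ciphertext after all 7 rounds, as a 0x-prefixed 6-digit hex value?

0xD18AD1

s_0 = plaintext = 0x16ED07
s_1 = Round(s_0, k_0) = 0xD07CB5
s_2 = Round(s_1, k_1) = 0xCB5B27
s_3 = Round(s_2, k_2) = 0xB27711
s_4 = Round(s_3, k_3) = 0x71113F
s_5 = Round(s_4, k_4) = 0x13FF27
s_6 = Round(s_5, k_5) = 0xF27D18
s_7 = Round(s_6, k_6) = 0xD18AD1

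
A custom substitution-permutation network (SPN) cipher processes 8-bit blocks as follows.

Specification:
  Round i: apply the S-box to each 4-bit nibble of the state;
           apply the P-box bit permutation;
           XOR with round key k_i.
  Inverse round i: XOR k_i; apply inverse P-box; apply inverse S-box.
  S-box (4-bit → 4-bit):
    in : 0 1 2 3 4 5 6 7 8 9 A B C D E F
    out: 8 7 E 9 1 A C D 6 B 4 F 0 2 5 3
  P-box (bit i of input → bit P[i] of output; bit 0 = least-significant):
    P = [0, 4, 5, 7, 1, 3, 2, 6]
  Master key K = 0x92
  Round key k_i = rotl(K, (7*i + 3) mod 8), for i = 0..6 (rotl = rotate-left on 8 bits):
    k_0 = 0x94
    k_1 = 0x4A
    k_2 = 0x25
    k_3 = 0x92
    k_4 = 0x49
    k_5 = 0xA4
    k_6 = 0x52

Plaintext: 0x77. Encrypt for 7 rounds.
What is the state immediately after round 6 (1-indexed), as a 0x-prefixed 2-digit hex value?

s_0 = plaintext = 0x77
s_1 = Round(s_0, k_0) = 0x73
s_2 = Round(s_1, k_1) = 0x8D
s_3 = Round(s_2, k_2) = 0x39
s_4 = Round(s_3, k_3) = 0x41
s_5 = Round(s_4, k_4) = 0x7A
s_6 = Round(s_5, k_5) = 0xC2
s_7 = Round(s_6, k_6) = 0xE2

0xC2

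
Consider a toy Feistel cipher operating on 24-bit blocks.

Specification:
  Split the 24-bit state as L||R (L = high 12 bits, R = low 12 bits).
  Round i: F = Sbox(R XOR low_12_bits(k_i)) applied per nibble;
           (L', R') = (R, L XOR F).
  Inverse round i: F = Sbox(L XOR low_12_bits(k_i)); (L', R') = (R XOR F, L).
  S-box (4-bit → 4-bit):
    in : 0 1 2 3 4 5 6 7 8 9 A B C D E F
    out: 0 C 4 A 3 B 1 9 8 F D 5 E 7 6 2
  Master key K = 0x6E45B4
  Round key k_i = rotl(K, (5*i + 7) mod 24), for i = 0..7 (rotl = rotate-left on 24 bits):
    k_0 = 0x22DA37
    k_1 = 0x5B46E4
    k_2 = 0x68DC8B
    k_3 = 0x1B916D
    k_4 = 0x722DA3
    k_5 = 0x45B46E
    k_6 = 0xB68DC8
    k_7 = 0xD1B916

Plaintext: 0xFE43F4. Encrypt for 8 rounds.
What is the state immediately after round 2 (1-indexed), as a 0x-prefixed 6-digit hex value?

s_0 = plaintext = 0xFE43F4
s_1 = Round(s_0, k_0) = 0x3F400E
s_2 = Round(s_1, k_1) = 0x00E299
s_3 = Round(s_2, k_2) = 0x2996CA
s_4 = Round(s_3, k_3) = 0x6CAB40
s_5 = Round(s_4, k_4) = 0xB407A0
s_6 = Round(s_5, k_5) = 0x7A01A6
s_7 = Round(s_6, k_6) = 0x1A69B6
s_8 = Round(s_7, k_7) = 0x9B6176

0x00E299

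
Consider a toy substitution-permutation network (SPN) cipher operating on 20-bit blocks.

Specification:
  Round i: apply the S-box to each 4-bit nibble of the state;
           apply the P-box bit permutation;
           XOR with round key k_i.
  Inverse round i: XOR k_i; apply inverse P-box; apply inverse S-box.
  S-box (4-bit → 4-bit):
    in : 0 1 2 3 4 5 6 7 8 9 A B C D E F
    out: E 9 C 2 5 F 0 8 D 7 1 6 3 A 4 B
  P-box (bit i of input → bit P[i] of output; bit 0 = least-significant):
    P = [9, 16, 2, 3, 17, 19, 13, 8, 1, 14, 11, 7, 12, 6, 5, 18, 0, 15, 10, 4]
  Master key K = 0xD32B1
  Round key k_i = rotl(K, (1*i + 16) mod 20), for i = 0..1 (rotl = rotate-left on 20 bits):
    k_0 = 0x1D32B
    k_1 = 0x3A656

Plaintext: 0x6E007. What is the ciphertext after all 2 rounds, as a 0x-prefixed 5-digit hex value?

0x00335

s_0 = plaintext = 0x6E007
s_1 = Round(s_0, k_0) = 0x9BA83
s_2 = Round(s_1, k_1) = 0x00335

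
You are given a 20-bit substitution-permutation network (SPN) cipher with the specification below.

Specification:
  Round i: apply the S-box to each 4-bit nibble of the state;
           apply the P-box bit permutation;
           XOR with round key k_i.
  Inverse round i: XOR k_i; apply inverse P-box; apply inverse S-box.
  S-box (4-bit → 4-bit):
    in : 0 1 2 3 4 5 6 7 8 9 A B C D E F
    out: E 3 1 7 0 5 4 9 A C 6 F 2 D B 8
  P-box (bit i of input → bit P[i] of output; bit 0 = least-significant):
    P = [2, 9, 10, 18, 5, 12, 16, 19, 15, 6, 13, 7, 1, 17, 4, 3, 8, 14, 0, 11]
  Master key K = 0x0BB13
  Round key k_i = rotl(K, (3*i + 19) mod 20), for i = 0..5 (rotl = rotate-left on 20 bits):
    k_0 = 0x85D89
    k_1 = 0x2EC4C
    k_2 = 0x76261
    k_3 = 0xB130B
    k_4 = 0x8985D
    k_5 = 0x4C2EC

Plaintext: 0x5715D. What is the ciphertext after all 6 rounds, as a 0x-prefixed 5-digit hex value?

0x5B9CC

s_0 = plaintext = 0x5715D
s_1 = Round(s_0, k_0) = 0xDD8E6
s_2 = Round(s_1, k_1) = 0xAF1B7
s_3 = Round(s_2, k_2) = 0xAB20C
s_4 = Round(s_3, k_3) = 0x0C110
s_5 = Round(s_4, k_4) = 0xE463C
s_6 = Round(s_5, k_5) = 0x5B9CC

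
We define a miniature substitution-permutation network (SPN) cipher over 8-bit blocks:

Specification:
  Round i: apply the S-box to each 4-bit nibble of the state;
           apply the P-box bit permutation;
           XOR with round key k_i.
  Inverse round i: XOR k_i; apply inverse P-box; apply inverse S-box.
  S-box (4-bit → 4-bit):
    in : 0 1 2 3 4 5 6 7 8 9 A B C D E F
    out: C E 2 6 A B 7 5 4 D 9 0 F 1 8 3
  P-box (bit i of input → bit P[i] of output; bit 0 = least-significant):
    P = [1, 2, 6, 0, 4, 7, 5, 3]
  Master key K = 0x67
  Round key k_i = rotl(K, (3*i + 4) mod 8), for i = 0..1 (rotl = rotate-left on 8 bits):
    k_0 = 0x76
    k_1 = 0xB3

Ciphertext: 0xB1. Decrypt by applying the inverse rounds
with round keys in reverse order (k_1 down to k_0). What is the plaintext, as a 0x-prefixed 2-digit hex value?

s_0 = ciphertext = 0xB1
s_1 = InvRound(s_0, k_1) = 0xBD
s_2 = InvRound(s_1, k_0) = 0x49

0x49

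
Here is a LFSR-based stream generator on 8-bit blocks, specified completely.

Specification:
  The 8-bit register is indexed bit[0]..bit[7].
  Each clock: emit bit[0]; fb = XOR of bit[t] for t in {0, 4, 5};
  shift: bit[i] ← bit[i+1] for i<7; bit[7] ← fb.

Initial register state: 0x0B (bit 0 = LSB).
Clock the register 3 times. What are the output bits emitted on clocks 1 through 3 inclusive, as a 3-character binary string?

reg_0 = 0x0B
clock 1: out=1, reg = 0x85
clock 2: out=1, reg = 0xC2
clock 3: out=0, reg = 0x61

110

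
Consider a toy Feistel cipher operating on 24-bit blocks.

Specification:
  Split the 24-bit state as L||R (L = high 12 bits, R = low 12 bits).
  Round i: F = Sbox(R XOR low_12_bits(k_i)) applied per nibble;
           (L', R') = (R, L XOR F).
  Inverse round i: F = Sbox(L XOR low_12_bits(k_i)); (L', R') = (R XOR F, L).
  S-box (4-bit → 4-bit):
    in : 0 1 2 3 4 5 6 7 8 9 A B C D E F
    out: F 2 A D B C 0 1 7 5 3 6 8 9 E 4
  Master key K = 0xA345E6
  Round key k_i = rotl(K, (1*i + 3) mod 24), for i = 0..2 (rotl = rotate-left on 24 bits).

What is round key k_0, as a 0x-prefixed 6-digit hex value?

K = 0xA345E6
k_0 = rotl(K, (1*0+3) mod 24) = rotl(K, 3) = 0x1A2F35

0x1A2F35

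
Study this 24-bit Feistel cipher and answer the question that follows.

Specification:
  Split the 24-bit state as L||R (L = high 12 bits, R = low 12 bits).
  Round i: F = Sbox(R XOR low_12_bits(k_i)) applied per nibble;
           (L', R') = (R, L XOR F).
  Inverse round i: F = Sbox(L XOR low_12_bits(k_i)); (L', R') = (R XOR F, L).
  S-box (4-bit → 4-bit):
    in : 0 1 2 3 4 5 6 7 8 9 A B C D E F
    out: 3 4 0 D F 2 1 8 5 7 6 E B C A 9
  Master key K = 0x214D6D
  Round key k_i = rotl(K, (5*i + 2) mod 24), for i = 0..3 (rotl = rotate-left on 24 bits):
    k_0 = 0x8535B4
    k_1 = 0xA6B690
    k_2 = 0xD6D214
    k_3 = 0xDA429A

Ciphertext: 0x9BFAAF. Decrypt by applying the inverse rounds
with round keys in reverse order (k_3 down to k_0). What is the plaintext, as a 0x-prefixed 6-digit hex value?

s_0 = ciphertext = 0x9BFAAF
s_1 = InvRound(s_0, k_3) = 0x4AD9BF
s_2 = InvRound(s_1, k_2) = 0x8584AD
s_3 = InvRound(s_2, k_1) = 0xE18858
s_4 = InvRound(s_3, k_0) = 0x633E18

0x633E18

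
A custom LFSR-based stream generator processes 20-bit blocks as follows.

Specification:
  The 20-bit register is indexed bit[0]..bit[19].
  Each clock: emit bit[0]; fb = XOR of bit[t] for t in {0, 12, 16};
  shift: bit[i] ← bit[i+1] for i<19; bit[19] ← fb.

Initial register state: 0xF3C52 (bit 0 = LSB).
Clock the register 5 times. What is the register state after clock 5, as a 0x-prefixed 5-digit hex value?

0x779E2

reg_0 = 0xF3C52
clock 1: out=0, reg = 0x79E29
clock 2: out=1, reg = 0xBCF14
clock 3: out=0, reg = 0xDE78A
clock 4: out=0, reg = 0xEF3C5
clock 5: out=1, reg = 0x779E2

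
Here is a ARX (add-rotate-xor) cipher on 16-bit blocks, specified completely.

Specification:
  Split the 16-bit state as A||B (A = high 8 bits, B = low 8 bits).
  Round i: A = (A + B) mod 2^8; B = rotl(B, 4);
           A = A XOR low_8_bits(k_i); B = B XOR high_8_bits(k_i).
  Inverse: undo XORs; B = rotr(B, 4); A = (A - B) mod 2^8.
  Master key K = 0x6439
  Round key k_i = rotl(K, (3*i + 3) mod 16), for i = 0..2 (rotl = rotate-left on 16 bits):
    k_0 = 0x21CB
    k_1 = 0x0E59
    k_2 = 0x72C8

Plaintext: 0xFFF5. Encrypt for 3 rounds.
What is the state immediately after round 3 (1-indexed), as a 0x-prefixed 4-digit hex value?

s_0 = plaintext = 0xFFF5
s_1 = Round(s_0, k_0) = 0x3F7E
s_2 = Round(s_1, k_1) = 0xE4E9
s_3 = Round(s_2, k_2) = 0x05EC

0x05EC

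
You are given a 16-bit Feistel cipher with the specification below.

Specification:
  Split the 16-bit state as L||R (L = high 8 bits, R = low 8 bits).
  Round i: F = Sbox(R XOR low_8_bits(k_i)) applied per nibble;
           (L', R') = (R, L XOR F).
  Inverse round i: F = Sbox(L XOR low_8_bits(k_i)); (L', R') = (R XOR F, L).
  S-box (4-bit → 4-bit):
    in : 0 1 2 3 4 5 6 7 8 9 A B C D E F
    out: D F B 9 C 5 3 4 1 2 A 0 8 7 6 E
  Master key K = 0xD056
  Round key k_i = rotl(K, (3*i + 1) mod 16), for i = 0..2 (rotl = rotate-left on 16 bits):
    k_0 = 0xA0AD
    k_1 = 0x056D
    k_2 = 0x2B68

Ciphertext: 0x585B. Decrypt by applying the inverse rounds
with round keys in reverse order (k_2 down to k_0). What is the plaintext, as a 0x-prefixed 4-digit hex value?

s_0 = ciphertext = 0x585B
s_1 = InvRound(s_0, k_2) = 0xC658
s_2 = InvRound(s_1, k_1) = 0xF8C6
s_3 = InvRound(s_2, k_0) = 0x93F8

0x93F8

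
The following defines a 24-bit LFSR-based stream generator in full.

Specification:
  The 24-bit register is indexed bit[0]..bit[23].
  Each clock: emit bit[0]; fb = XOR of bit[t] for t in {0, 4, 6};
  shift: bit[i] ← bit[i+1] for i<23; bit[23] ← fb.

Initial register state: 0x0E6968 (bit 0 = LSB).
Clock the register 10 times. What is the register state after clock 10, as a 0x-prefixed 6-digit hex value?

0x96C39A

reg_0 = 0x0E6968
clock 1: out=0, reg = 0x8734B4
clock 2: out=0, reg = 0xC39A5A
clock 3: out=0, reg = 0x61CD2D
clock 4: out=1, reg = 0xB0E696
clock 5: out=0, reg = 0xD8734B
clock 6: out=1, reg = 0x6C39A5
clock 7: out=1, reg = 0xB61CD2
clock 8: out=0, reg = 0x5B0E69
clock 9: out=1, reg = 0x2D8734
clock 10: out=0, reg = 0x96C39A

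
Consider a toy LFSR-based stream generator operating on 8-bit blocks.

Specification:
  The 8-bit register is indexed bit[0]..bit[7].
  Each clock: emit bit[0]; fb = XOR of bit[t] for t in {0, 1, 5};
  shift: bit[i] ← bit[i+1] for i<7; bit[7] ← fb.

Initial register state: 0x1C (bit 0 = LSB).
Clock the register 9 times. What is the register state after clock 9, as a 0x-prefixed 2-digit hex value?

0x81

reg_0 = 0x1C
clock 1: out=0, reg = 0x0E
clock 2: out=0, reg = 0x87
clock 3: out=1, reg = 0x43
clock 4: out=1, reg = 0x21
clock 5: out=1, reg = 0x10
clock 6: out=0, reg = 0x08
clock 7: out=0, reg = 0x04
clock 8: out=0, reg = 0x02
clock 9: out=0, reg = 0x81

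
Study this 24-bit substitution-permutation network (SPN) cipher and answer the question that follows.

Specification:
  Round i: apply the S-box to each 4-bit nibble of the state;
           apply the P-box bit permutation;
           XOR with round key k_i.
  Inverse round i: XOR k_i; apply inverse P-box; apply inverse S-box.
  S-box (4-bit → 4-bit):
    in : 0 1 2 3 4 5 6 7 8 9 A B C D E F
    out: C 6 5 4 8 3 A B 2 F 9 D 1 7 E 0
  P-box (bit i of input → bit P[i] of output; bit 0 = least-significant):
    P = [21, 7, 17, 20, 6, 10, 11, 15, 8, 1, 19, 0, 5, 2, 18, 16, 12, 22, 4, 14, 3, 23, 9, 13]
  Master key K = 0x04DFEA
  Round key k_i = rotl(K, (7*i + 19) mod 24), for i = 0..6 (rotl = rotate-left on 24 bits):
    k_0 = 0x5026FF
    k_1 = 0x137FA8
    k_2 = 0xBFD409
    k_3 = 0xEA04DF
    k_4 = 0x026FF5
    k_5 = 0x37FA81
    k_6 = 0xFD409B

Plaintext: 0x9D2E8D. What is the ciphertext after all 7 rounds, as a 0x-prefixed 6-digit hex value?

s_0 = plaintext = 0x9D2E8D
s_1 = Round(s_0, k_0) = 0xBE1044
s_2 = Round(s_1, k_1) = 0x4F9DB5
s_3 = Round(s_2, k_2) = 0x927DEF
s_4 = Round(s_3, k_3) = 0x63BBE1
s_5 = Round(s_4, k_4) = 0x8DC244
s_6 = Round(s_5, k_5) = 0xEF6BB1
s_7 = Round(s_6, k_6) = 0x76EB5E

0x76EB5E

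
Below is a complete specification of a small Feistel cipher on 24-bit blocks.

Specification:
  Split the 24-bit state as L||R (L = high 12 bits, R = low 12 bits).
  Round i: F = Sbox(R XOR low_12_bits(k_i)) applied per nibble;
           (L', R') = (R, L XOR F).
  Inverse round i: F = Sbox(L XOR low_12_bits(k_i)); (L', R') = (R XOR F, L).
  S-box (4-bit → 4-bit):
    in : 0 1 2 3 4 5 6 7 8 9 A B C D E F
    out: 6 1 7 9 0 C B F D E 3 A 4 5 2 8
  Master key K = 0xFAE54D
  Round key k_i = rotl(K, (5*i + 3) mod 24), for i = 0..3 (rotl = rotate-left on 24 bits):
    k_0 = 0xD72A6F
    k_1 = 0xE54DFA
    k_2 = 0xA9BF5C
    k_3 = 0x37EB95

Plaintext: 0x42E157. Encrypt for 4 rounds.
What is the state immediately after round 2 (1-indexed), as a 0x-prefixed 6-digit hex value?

0xEB3859

s_0 = plaintext = 0x42E157
s_1 = Round(s_0, k_0) = 0x157EB3
s_2 = Round(s_1, k_1) = 0xEB3859
s_3 = Round(s_2, k_2) = 0x8591DF
s_4 = Round(s_3, k_3) = 0x1DFB5A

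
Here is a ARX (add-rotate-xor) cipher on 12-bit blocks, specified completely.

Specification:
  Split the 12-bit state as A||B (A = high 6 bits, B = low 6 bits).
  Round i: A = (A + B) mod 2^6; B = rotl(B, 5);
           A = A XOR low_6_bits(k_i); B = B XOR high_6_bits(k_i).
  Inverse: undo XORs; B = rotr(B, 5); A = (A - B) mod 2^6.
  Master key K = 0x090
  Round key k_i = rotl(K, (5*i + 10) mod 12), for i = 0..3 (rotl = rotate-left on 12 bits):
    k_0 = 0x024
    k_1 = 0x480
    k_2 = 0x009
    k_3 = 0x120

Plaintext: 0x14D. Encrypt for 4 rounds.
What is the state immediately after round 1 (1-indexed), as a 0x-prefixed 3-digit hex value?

s_0 = plaintext = 0x14D
s_1 = Round(s_0, k_0) = 0xDA6
s_2 = Round(s_1, k_1) = 0x701
s_3 = Round(s_2, k_2) = 0x520
s_4 = Round(s_3, k_3) = 0x514

0xDA6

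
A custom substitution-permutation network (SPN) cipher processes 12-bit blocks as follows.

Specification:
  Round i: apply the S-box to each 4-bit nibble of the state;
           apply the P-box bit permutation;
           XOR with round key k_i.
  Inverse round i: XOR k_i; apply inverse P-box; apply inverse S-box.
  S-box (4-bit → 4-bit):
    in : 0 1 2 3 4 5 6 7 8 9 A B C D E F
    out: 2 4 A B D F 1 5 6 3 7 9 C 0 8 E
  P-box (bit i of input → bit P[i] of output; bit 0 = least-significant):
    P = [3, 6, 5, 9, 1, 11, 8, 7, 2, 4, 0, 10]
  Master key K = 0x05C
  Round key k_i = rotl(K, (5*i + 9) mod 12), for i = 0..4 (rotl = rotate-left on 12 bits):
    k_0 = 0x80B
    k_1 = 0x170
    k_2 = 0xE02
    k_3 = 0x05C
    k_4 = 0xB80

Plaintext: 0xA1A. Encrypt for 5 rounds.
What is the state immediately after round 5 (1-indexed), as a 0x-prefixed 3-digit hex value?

s_0 = plaintext = 0xA1A
s_1 = Round(s_0, k_0) = 0x976
s_2 = Round(s_1, k_1) = 0x06E
s_3 = Round(s_2, k_2) = 0xC10
s_4 = Round(s_3, k_3) = 0x51D
s_5 = Round(s_4, k_4) = 0xE95

0xE95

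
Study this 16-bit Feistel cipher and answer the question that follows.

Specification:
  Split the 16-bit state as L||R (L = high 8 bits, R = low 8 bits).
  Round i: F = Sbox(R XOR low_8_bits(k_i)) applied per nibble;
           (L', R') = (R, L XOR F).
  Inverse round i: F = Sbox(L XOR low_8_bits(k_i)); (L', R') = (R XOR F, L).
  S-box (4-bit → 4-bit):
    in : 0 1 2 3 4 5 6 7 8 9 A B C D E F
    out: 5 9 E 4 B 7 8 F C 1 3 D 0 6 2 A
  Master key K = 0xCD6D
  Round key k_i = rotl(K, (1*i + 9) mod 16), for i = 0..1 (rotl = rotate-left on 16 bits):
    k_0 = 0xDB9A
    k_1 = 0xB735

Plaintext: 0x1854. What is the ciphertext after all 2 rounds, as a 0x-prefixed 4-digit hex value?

s_0 = plaintext = 0x1854
s_1 = Round(s_0, k_0) = 0x541A
s_2 = Round(s_1, k_1) = 0x1ABE

0x1ABE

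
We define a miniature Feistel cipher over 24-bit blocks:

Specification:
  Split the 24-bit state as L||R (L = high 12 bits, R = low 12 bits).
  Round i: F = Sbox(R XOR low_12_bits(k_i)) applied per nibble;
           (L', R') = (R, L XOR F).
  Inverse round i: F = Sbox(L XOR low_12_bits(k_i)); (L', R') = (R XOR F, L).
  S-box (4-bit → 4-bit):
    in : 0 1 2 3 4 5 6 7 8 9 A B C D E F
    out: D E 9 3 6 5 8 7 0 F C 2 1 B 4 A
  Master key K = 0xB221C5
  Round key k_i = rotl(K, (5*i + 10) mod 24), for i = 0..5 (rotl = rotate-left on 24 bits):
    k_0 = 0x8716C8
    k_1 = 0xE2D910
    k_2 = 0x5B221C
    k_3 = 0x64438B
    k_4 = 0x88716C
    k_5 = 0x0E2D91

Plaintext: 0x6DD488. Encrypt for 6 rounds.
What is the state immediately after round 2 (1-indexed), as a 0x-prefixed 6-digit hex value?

0xFB0C45

s_0 = plaintext = 0x6DD488
s_1 = Round(s_0, k_0) = 0x488FB0
s_2 = Round(s_1, k_1) = 0xFB0C45
s_3 = Round(s_2, k_2) = 0xC45BEF
s_4 = Round(s_3, k_3) = 0xBEFCC3
s_5 = Round(s_4, k_4) = 0xCC3025
s_6 = Round(s_5, k_5) = 0x0257E5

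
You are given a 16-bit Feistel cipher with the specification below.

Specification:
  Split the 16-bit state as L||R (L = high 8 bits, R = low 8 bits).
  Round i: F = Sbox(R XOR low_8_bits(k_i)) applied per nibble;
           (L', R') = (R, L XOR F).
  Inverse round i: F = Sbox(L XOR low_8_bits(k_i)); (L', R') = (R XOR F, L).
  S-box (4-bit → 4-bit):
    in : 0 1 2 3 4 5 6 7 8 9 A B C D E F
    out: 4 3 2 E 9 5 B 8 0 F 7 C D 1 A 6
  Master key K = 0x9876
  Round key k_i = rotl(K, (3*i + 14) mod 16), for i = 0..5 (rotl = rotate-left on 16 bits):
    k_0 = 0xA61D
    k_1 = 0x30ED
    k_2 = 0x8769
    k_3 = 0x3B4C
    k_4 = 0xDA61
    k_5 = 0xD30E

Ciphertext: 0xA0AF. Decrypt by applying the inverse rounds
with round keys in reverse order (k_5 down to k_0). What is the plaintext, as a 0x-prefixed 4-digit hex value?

s_0 = ciphertext = 0xA0AF
s_1 = InvRound(s_0, k_5) = 0xD5A0
s_2 = InvRound(s_1, k_4) = 0x69D5
s_3 = InvRound(s_2, k_3) = 0xF069
s_4 = InvRound(s_3, k_2) = 0x96F0
s_5 = InvRound(s_4, k_1) = 0x7C96
s_6 = InvRound(s_5, k_0) = 0x257C

0x257C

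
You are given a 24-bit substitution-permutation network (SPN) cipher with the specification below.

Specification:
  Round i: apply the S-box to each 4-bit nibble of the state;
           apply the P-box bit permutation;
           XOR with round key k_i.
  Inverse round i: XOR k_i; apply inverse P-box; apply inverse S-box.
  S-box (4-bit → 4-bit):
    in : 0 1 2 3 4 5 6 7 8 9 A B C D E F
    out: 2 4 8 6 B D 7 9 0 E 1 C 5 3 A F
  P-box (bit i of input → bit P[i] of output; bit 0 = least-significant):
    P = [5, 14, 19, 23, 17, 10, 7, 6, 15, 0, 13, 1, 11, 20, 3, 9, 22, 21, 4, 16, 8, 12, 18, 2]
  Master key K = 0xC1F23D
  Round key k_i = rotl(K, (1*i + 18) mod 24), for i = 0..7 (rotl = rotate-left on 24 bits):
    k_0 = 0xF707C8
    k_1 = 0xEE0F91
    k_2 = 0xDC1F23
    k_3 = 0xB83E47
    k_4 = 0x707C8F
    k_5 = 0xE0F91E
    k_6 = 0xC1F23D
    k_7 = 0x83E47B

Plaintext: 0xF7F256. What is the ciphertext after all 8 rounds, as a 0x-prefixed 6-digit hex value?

0x456EDF

s_0 = plaintext = 0xF7F256
s_1 = Round(s_0, k_0) = 0xA85C26
s_2 = Round(s_1, k_1) = 0xE6E4F9
s_3 = Round(s_2, k_2) = 0x26C9F4
s_4 = Round(s_3, k_3) = 0x5A52B8
s_5 = Round(s_4, k_4) = 0x347741
s_6 = Round(s_5, k_5) = 0x8F675C
s_7 = Round(s_6, k_6) = 0xBA7AC7
s_8 = Round(s_7, k_7) = 0x456EDF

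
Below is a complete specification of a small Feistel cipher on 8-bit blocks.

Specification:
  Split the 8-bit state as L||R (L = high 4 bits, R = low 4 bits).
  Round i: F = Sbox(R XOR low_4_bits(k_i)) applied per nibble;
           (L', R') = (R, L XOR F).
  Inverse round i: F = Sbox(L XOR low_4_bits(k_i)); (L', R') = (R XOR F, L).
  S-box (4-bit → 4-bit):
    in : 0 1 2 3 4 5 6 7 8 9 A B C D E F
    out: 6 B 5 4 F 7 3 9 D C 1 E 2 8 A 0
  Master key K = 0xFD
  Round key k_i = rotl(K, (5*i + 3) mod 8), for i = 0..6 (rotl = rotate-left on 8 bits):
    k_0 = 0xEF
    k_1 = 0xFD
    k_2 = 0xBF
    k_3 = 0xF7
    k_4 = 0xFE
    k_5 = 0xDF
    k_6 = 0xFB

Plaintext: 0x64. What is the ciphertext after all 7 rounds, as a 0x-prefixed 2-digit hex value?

s_0 = plaintext = 0x64
s_1 = Round(s_0, k_0) = 0x48
s_2 = Round(s_1, k_1) = 0x83
s_3 = Round(s_2, k_2) = 0x3A
s_4 = Round(s_3, k_3) = 0xAB
s_5 = Round(s_4, k_4) = 0xBD
s_6 = Round(s_5, k_5) = 0xDE
s_7 = Round(s_6, k_6) = 0xEA

0xEA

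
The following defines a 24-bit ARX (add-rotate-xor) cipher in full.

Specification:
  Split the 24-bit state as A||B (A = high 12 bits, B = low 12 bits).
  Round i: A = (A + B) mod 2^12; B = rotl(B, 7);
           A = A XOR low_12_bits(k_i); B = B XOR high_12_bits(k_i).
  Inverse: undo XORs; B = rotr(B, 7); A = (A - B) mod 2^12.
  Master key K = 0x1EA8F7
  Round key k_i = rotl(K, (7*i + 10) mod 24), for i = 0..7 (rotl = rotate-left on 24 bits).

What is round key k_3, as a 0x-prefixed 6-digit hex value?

0x547B8F

K = 0x1EA8F7
k_0 = rotl(K, (7*0+10) mod 24) = rotl(K, 10) = 0xA3DC7A
k_1 = rotl(K, (7*1+10) mod 24) = rotl(K, 17) = 0xEE3D51
k_2 = rotl(K, (7*2+10) mod 24) = rotl(K, 0) = 0x1EA8F7
k_3 = rotl(K, (7*3+10) mod 24) = rotl(K, 7) = 0x547B8F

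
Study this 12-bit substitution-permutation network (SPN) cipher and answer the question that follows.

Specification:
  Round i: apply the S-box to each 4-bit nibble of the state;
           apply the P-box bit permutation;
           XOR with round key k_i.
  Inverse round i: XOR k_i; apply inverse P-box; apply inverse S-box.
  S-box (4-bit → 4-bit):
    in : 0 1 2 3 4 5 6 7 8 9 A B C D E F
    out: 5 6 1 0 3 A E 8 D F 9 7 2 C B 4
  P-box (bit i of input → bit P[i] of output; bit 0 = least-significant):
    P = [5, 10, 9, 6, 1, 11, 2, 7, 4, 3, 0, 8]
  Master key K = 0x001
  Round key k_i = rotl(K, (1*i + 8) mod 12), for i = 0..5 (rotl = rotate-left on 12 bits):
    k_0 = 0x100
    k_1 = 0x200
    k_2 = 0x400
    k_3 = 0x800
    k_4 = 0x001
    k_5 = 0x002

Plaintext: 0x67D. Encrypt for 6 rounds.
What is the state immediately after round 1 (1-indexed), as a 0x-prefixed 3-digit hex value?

0x2C9

s_0 = plaintext = 0x67D
s_1 = Round(s_0, k_0) = 0x2C9
s_2 = Round(s_1, k_1) = 0xC70
s_3 = Round(s_2, k_2) = 0x6A8
s_4 = Round(s_3, k_3) = 0xBEB
s_5 = Round(s_4, k_4) = 0xEBA
s_6 = Round(s_5, k_5) = 0x97C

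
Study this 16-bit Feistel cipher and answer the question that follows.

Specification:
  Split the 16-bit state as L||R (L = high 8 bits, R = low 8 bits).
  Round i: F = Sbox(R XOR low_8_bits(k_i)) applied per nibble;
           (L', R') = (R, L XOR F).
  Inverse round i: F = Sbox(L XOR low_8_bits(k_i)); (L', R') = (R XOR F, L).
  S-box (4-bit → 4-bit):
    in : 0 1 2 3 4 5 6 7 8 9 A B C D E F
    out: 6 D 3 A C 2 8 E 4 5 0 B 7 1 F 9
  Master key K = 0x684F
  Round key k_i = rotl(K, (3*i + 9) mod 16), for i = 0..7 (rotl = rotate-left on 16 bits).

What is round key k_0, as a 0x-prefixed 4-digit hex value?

K = 0x684F
k_0 = rotl(K, (3*0+9) mod 16) = rotl(K, 9) = 0x9ED0

0x9ED0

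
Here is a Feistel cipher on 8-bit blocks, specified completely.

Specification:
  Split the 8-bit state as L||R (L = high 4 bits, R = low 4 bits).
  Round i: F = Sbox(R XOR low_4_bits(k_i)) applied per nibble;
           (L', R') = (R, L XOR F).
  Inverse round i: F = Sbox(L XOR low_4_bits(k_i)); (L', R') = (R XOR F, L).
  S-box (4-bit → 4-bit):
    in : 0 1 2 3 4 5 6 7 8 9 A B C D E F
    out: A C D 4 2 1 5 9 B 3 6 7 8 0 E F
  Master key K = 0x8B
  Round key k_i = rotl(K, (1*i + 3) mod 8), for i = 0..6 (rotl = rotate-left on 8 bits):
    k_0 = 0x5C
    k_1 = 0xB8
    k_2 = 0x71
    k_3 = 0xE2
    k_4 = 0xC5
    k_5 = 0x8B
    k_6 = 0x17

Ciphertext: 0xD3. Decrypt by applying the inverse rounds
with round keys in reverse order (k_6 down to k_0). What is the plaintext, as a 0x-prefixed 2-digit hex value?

0x87

s_0 = ciphertext = 0xD3
s_1 = InvRound(s_0, k_6) = 0x5D
s_2 = InvRound(s_1, k_5) = 0x35
s_3 = InvRound(s_2, k_4) = 0x03
s_4 = InvRound(s_3, k_3) = 0xE0
s_5 = InvRound(s_4, k_2) = 0xFE
s_6 = InvRound(s_5, k_1) = 0x7F
s_7 = InvRound(s_6, k_0) = 0x87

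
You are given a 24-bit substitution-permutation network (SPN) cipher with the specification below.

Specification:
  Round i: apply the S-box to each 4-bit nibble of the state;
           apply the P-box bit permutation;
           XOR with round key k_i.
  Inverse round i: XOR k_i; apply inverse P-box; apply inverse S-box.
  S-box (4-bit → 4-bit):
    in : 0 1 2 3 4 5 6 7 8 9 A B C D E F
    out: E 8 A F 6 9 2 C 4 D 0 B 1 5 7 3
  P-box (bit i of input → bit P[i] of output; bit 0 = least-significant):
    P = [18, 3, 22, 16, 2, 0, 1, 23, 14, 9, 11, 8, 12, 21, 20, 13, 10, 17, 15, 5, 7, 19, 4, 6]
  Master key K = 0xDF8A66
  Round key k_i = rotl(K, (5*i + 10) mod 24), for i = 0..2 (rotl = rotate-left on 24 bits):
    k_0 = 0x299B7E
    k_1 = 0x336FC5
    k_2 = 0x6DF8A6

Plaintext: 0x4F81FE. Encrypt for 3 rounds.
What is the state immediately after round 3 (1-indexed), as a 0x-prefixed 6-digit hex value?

s_0 = plaintext = 0x4F81FE
s_1 = Round(s_0, k_0) = 0x779E63
s_2 = Round(s_1, k_1) = 0x6695BC
s_3 = Round(s_2, k_2) = 0xF389A3

0xF389A3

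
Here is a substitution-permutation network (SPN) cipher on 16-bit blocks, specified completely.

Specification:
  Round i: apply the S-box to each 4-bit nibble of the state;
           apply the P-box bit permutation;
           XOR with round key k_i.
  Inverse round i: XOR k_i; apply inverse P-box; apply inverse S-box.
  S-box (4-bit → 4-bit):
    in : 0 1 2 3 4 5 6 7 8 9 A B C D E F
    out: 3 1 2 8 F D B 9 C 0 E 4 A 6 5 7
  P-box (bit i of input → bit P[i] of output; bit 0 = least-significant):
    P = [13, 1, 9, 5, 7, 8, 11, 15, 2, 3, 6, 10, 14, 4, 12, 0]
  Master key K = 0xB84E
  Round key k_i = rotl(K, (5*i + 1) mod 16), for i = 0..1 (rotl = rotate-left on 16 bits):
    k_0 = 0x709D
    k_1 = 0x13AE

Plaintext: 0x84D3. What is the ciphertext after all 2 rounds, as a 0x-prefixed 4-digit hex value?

0x7A75

s_0 = plaintext = 0x84D3
s_1 = Round(s_0, k_0) = 0x6DF0
s_2 = Round(s_1, k_1) = 0x7A75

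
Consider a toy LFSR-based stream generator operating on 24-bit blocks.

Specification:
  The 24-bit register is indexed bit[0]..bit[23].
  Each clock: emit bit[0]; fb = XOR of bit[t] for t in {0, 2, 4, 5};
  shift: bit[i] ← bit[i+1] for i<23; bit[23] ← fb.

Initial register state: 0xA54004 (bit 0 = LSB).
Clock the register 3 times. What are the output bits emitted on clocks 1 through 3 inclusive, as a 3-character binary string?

reg_0 = 0xA54004
clock 1: out=0, reg = 0xD2A002
clock 2: out=0, reg = 0x695001
clock 3: out=1, reg = 0xB4A800

001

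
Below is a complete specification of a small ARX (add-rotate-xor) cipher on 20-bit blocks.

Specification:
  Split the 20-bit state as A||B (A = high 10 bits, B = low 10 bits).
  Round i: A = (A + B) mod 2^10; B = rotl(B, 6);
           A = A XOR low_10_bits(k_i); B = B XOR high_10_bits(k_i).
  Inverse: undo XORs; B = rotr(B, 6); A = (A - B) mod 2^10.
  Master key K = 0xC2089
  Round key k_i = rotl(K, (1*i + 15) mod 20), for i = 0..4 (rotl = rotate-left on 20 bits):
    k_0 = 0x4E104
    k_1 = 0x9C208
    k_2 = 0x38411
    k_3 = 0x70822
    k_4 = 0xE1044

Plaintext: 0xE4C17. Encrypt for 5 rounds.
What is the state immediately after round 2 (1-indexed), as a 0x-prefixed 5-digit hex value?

0x6BC3F

s_0 = plaintext = 0xE4C17
s_1 = Round(s_0, k_0) = 0xAB8F9
s_2 = Round(s_1, k_1) = 0x6BC3F
s_3 = Round(s_2, k_2) = 0x7FF22
s_4 = Round(s_3, k_3) = 0x40D70
s_5 = Round(s_4, k_4) = 0x8DF93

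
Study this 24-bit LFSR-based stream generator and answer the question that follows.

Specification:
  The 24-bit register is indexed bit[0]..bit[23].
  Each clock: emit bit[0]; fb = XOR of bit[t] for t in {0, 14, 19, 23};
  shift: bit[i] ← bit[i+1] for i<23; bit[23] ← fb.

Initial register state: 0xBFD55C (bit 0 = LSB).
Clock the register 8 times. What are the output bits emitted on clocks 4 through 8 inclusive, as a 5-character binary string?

11010

reg_0 = 0xBFD55C
clock 1: out=0, reg = 0xDFEAAE
clock 2: out=0, reg = 0xEFF557
clock 3: out=1, reg = 0x77FAAB
clock 4: out=1, reg = 0x3BFD55
clock 5: out=1, reg = 0x9DFEAA
clock 6: out=0, reg = 0xCEFF55
clock 7: out=1, reg = 0x677FAA
clock 8: out=0, reg = 0xB3BFD5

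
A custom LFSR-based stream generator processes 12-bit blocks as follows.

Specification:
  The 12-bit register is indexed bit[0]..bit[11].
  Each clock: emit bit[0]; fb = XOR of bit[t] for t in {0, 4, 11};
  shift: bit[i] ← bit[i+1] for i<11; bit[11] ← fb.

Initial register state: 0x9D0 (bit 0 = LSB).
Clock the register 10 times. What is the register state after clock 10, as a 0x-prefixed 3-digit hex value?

0x312

reg_0 = 0x9D0
clock 1: out=0, reg = 0x4E8
clock 2: out=0, reg = 0x274
clock 3: out=0, reg = 0x93A
clock 4: out=0, reg = 0x49D
clock 5: out=1, reg = 0x24E
clock 6: out=0, reg = 0x127
clock 7: out=1, reg = 0x893
clock 8: out=1, reg = 0xC49
clock 9: out=1, reg = 0x624
clock 10: out=0, reg = 0x312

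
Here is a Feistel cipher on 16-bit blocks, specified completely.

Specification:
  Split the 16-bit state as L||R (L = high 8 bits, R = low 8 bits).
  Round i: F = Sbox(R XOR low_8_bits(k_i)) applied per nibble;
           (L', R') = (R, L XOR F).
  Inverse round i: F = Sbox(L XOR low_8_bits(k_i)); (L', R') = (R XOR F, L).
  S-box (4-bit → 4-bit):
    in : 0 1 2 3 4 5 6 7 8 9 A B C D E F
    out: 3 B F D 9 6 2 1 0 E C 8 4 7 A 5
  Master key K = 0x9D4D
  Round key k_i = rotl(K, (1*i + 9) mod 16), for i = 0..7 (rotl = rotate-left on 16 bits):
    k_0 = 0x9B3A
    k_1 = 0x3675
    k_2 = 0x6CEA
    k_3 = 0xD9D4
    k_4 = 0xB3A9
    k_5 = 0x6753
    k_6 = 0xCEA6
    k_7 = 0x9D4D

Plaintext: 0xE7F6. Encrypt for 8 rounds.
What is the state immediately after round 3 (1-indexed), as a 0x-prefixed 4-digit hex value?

s_0 = plaintext = 0xE7F6
s_1 = Round(s_0, k_0) = 0xF6A3
s_2 = Round(s_1, k_1) = 0xA384
s_3 = Round(s_2, k_2) = 0x8489
s_4 = Round(s_3, k_3) = 0x89E3
s_5 = Round(s_4, k_4) = 0xE315
s_6 = Round(s_5, k_5) = 0x1571
s_7 = Round(s_6, k_6) = 0x7164
s_8 = Round(s_7, k_7) = 0x648F

0x8489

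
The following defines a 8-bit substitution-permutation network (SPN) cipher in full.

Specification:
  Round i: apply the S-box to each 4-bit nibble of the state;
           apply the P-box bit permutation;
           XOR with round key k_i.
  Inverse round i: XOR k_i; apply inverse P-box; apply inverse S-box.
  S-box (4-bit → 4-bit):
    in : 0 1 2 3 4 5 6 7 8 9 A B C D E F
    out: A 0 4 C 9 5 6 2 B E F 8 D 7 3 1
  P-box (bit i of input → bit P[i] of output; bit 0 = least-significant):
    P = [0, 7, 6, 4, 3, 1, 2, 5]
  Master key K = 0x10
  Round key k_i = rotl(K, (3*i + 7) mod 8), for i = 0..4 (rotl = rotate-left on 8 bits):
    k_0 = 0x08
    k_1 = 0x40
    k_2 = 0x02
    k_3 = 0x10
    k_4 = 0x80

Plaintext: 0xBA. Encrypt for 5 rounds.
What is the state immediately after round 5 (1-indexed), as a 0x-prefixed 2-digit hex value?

s_0 = plaintext = 0xBA
s_1 = Round(s_0, k_0) = 0xF9
s_2 = Round(s_1, k_1) = 0x98
s_3 = Round(s_2, k_2) = 0xB5
s_4 = Round(s_3, k_3) = 0x71
s_5 = Round(s_4, k_4) = 0x82

0x82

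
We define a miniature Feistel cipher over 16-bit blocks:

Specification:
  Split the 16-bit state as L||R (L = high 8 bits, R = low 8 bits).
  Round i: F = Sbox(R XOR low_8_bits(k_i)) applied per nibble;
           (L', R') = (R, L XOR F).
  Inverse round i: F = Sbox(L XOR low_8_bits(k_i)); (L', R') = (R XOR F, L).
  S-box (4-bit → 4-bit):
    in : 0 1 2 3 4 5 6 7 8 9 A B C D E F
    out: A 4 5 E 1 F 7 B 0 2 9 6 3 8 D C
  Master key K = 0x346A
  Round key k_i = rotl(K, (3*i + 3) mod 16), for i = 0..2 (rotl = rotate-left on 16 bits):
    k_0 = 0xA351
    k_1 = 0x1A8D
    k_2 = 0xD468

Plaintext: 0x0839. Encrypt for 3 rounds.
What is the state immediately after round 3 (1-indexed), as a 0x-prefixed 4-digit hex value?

s_0 = plaintext = 0x0839
s_1 = Round(s_0, k_0) = 0x3978
s_2 = Round(s_1, k_1) = 0x78F6
s_3 = Round(s_2, k_2) = 0xF655

0xF655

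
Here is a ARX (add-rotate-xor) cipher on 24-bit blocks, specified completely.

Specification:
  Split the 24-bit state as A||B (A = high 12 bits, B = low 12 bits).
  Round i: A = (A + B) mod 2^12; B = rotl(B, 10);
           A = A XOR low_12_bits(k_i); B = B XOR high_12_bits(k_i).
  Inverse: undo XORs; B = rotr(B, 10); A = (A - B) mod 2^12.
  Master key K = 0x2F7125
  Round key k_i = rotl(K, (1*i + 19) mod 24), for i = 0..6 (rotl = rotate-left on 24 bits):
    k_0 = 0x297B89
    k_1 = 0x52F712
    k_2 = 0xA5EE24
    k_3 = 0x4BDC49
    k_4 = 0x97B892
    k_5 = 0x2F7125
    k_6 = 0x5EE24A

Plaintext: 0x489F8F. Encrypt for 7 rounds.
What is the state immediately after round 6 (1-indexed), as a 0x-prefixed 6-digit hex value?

s_0 = plaintext = 0x489F8F
s_1 = Round(s_0, k_0) = 0xF91D74
s_2 = Round(s_1, k_1) = 0xA17672
s_3 = Round(s_2, k_2) = 0xEAD3C2
s_4 = Round(s_3, k_3) = 0xE26C4D
s_5 = Round(s_4, k_4) = 0x2E1E68
s_6 = Round(s_5, k_5) = 0x06C16D
s_7 = Round(s_6, k_6) = 0x3931B5

0x06C16D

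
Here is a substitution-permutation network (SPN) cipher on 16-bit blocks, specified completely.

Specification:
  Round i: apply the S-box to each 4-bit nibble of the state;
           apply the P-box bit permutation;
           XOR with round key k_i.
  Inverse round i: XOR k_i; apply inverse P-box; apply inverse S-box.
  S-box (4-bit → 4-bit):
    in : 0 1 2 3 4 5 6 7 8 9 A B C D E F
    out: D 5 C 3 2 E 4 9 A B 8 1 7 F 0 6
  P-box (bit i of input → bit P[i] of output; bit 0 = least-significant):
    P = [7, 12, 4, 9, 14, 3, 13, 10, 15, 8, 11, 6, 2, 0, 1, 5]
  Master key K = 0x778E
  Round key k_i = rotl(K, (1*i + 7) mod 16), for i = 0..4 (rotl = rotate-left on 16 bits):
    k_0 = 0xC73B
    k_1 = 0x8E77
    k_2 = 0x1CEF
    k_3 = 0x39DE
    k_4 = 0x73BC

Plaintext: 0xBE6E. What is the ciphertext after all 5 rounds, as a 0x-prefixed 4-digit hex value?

s_0 = plaintext = 0xBE6E
s_1 = Round(s_0, k_0) = 0xE73F
s_2 = Round(s_1, k_1) = 0x5E2F
s_3 = Round(s_2, k_2) = 0x28DC
s_4 = Round(s_3, k_3) = 0x4C24
s_5 = Round(s_4, k_4) = 0xCEBD

0xCEBD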